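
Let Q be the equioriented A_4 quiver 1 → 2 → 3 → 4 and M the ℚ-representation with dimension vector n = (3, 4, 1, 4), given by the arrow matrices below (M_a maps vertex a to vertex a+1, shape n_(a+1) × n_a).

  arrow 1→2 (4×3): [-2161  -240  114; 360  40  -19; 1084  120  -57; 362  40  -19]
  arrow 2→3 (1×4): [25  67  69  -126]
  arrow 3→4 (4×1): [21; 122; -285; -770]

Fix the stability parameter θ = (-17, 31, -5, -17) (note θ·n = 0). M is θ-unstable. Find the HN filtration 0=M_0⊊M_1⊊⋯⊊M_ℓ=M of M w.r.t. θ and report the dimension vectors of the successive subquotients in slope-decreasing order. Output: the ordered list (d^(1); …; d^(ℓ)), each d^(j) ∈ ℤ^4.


Barcode: M ≅ I[1,1], I[1,2], I[1,4], I[2,2]^2, I[4,4]^3. HN layers by μ_θ (3 steps, strictly decreasing):
  μ^(1)=31; μ^(2)=3; μ^(3)=-17

((0, 3, 0, 0); (0, 1, 1, 1); (3, 0, 0, 3))


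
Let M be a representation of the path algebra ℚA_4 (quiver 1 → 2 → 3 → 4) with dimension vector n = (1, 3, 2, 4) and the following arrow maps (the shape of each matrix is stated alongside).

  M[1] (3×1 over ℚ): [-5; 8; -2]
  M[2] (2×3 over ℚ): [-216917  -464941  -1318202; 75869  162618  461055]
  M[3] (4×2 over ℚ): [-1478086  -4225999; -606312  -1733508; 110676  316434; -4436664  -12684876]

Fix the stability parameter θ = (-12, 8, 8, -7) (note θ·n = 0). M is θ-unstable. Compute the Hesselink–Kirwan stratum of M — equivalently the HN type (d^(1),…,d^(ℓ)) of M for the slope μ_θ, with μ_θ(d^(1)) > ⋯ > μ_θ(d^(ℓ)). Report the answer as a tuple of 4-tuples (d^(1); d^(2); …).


Interval decomposition of M: I[1,4], I[2,2], I[2,3], I[4,4]^3.
HN type (ℓ=4): μ^(1)=8; μ^(2)=3; μ^(3)=-7; μ^(4)=-12

((0, 2, 1, 0); (0, 1, 1, 1); (0, 0, 0, 3); (1, 0, 0, 0))


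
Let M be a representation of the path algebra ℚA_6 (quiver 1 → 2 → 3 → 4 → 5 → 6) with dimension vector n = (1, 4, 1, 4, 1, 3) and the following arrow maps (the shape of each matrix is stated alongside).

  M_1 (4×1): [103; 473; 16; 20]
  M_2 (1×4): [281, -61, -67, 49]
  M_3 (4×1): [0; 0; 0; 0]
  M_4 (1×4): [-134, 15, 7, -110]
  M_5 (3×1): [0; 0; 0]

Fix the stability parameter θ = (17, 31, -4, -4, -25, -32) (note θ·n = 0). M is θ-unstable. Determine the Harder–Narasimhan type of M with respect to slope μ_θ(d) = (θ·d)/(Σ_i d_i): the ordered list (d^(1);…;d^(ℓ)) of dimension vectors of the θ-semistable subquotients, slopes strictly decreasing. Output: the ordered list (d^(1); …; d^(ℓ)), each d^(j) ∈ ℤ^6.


Interval decomposition of M: I[1,3], I[2,2]^3, I[4,4]^3, I[4,5], I[6,6]^3.
HN type (ℓ=5): μ^(1)=31; μ^(2)=44/3; μ^(3)=-4; μ^(4)=-29/2; μ^(5)=-32

((0, 3, 0, 0, 0, 0); (1, 1, 1, 0, 0, 0); (0, 0, 0, 3, 0, 0); (0, 0, 0, 1, 1, 0); (0, 0, 0, 0, 0, 3))


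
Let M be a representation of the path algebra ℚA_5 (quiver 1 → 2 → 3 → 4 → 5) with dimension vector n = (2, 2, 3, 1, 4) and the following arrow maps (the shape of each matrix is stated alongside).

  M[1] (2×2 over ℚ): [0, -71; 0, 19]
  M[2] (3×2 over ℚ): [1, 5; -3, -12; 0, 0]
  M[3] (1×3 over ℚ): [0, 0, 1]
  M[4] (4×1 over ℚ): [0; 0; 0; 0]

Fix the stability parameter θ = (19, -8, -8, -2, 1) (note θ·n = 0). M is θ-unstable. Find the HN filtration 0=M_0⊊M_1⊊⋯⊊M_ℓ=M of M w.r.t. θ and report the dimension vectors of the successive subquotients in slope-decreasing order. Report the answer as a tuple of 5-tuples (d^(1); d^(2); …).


Interval decomposition of M: I[1,1], I[1,3], I[2,3], I[3,4], I[5,5]^4.
HN type (ℓ=4): μ^(1)=19; μ^(2)=1; μ^(3)=-2; μ^(4)=-8

((1, 0, 0, 0, 0); (1, 1, 1, 0, 4); (0, 0, 0, 1, 0); (0, 1, 2, 0, 0))


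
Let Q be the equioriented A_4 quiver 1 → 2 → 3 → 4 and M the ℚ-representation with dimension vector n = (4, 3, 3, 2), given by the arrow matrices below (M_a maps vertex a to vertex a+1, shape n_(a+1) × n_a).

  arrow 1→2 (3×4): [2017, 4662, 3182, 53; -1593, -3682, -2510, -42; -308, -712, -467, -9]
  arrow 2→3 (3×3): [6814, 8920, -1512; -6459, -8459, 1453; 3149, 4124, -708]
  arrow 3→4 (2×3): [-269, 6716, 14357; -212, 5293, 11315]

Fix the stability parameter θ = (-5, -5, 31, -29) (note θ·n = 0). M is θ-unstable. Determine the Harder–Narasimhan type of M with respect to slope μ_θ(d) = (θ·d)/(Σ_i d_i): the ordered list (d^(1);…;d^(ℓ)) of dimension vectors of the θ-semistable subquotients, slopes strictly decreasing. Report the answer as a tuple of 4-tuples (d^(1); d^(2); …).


Via rank(M_{q-1}∘⋯∘M_p): M ≅ I[1,1], I[1,2], I[1,4]^2, I[3,3].
μ_θ-semistable layers: μ^(1)=31; μ^(2)=1; μ^(3)=-5

((0, 0, 1, 0); (0, 0, 2, 2); (4, 3, 0, 0))


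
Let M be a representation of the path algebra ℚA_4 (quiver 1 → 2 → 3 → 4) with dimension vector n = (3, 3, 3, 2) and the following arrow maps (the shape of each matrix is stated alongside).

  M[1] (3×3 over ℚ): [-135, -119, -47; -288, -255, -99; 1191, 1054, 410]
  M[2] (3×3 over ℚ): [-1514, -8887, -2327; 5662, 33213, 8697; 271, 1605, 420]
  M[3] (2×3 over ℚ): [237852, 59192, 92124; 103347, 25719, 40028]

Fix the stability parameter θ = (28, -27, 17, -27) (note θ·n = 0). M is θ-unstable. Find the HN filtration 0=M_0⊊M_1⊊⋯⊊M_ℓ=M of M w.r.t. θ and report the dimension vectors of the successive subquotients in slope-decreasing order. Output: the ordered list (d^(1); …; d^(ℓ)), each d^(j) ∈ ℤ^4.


Barcode: M ≅ I[1,1], I[1,4]^2, I[2,3]. HN layers by μ_θ (4 steps, strictly decreasing):
  μ^(1)=28; μ^(2)=17; μ^(3)=-9/4; μ^(4)=-27

((1, 0, 0, 0); (0, 0, 1, 0); (2, 2, 2, 2); (0, 1, 0, 0))


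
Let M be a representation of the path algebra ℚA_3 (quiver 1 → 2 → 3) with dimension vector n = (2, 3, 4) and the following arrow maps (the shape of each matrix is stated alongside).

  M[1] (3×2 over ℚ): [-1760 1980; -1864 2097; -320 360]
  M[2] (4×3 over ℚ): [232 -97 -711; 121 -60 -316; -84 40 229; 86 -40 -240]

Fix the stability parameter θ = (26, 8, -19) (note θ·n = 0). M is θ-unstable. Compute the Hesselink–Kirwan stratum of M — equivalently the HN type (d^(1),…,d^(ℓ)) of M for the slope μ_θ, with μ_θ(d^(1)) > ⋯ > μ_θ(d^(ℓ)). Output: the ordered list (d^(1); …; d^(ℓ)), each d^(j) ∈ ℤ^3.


Interval decomposition of M: I[1,1], I[1,3], I[2,3]^2, I[3,3].
HN type (ℓ=4): μ^(1)=26; μ^(2)=5; μ^(3)=-11/2; μ^(4)=-19

((1, 0, 0); (1, 1, 1); (0, 2, 2); (0, 0, 1))


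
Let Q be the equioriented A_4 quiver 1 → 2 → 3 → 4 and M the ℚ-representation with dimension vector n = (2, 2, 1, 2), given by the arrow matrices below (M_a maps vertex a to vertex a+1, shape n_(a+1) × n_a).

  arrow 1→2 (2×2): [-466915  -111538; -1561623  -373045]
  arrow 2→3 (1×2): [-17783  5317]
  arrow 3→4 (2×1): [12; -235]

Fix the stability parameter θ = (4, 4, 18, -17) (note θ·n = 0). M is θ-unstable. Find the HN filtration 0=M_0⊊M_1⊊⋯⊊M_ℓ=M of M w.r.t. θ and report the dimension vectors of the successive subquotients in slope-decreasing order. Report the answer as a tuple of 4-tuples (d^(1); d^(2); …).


Barcode: M ≅ I[1,2], I[1,4], I[4,4]. HN layers by μ_θ (3 steps, strictly decreasing):
  μ^(1)=4; μ^(2)=9/4; μ^(3)=-17

((1, 1, 0, 0); (1, 1, 1, 1); (0, 0, 0, 1))


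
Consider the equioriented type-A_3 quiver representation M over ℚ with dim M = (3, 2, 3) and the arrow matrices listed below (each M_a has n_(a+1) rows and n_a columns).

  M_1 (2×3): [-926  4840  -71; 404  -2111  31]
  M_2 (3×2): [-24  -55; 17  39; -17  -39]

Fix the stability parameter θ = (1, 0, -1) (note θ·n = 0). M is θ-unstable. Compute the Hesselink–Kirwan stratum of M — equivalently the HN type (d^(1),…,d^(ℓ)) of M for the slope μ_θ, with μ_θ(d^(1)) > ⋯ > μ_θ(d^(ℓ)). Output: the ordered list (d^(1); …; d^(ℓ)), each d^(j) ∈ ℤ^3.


Via rank(M_{q-1}∘⋯∘M_p): M ≅ I[1,1], I[1,3]^2, I[3,3].
μ_θ-semistable layers: μ^(1)=1; μ^(2)=0; μ^(3)=-1

((1, 0, 0); (2, 2, 2); (0, 0, 1))


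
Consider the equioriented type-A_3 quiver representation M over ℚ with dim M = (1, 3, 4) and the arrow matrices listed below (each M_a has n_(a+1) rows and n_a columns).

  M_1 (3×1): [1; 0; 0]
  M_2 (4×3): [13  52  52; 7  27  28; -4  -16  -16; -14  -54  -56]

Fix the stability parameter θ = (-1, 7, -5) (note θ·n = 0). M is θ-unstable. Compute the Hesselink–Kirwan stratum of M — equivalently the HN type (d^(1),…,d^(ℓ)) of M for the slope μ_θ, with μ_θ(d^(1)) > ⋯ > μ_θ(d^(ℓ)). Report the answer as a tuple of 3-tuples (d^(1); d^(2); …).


Interval decomposition of M: I[1,3], I[2,2], I[2,3], I[3,3]^2.
HN type (ℓ=4): μ^(1)=7; μ^(2)=1; μ^(3)=-1; μ^(4)=-5

((0, 1, 0); (0, 2, 2); (1, 0, 0); (0, 0, 2))


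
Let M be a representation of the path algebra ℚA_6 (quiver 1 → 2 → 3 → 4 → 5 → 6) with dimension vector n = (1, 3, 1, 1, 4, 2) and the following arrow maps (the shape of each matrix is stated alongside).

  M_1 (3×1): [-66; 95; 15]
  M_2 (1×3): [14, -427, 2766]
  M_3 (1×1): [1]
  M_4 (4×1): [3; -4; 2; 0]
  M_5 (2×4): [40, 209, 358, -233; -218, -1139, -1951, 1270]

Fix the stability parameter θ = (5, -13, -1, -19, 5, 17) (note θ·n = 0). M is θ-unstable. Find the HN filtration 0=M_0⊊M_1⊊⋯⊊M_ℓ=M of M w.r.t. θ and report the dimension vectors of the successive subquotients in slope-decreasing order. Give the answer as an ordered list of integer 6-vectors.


Barcode: M ≅ I[1,5], I[2,2]^2, I[5,5], I[5,6]^2. HN layers by μ_θ (4 steps, strictly decreasing):
  μ^(1)=17; μ^(2)=5; μ^(3)=-7; μ^(4)=-13

((0, 0, 0, 0, 0, 2); (0, 0, 0, 0, 4, 0); (1, 1, 1, 1, 0, 0); (0, 2, 0, 0, 0, 0))


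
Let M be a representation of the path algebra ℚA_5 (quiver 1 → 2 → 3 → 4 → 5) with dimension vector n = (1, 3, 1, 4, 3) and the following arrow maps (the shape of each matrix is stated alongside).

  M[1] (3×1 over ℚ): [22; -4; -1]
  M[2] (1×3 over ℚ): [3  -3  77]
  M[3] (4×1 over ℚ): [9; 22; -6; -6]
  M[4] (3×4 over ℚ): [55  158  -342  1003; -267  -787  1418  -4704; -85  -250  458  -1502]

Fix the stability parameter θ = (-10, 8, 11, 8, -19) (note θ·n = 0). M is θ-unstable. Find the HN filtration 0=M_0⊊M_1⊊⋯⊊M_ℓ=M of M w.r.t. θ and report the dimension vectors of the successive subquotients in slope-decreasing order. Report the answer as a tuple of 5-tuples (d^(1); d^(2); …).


Interval decomposition of M: I[1,5], I[2,2]^2, I[4,4], I[4,5]^2.
HN type (ℓ=4): μ^(1)=8; μ^(2)=2; μ^(3)=-11/2; μ^(4)=-10

((0, 2, 0, 1, 0); (0, 1, 1, 1, 1); (0, 0, 0, 2, 2); (1, 0, 0, 0, 0))


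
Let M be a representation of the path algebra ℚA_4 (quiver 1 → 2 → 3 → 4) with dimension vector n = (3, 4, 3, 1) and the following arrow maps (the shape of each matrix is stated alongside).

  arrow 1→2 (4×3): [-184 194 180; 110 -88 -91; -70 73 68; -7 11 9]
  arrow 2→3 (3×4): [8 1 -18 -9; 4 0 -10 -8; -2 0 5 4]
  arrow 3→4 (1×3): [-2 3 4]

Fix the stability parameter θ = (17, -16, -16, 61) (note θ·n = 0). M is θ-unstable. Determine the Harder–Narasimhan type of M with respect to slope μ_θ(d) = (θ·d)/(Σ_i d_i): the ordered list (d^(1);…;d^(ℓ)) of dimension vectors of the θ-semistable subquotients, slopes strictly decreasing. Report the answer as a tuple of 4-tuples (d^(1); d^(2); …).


Via rank(M_{q-1}∘⋯∘M_p): M ≅ I[1,2], I[1,3], I[1,4], I[2,2], I[3,3].
μ_θ-semistable layers: μ^(1)=61; μ^(2)=1/2; μ^(3)=-5; μ^(4)=-16

((0, 0, 0, 1); (1, 1, 0, 0); (2, 2, 2, 0); (0, 1, 1, 0))


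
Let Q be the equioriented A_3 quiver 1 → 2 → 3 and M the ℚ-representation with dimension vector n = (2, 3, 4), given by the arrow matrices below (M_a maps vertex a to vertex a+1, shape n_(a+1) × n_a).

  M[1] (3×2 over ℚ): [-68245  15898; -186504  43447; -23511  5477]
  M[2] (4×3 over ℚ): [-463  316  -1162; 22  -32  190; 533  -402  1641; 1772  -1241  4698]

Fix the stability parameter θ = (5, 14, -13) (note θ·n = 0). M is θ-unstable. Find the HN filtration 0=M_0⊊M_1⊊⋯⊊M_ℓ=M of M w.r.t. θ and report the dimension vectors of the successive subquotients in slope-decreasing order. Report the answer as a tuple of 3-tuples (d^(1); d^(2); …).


Via rank(M_{q-1}∘⋯∘M_p): M ≅ I[1,3]^2, I[2,3], I[3,3].
μ_θ-semistable layers: μ^(1)=2; μ^(2)=1/2; μ^(3)=-13

((2, 2, 2); (0, 1, 1); (0, 0, 1))


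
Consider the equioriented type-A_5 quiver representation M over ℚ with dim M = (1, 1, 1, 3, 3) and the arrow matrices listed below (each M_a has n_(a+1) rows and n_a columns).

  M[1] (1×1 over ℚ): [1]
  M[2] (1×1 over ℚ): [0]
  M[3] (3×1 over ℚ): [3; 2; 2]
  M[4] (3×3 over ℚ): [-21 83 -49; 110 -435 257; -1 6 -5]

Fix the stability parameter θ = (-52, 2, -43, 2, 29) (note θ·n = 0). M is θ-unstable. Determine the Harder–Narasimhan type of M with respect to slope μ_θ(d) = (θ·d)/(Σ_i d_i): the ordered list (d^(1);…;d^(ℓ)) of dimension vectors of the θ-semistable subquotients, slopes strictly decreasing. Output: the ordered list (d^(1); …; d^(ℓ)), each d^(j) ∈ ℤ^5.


Interval decomposition of M: I[1,2], I[3,5], I[4,5]^2.
HN type (ℓ=4): μ^(1)=29; μ^(2)=2; μ^(3)=-43; μ^(4)=-52

((0, 0, 0, 0, 3); (0, 1, 0, 3, 0); (0, 0, 1, 0, 0); (1, 0, 0, 0, 0))


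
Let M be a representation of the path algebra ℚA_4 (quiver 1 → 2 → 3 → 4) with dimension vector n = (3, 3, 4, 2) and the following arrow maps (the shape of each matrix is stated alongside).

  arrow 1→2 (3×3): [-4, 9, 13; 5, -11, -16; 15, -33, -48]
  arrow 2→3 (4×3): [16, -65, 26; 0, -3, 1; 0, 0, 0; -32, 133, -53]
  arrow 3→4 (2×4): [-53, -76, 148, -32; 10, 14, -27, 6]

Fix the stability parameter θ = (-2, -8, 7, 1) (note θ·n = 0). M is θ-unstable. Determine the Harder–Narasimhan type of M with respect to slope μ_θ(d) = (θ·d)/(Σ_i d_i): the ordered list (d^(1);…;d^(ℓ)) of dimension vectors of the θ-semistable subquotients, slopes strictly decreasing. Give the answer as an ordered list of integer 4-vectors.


Barcode: M ≅ I[1,1], I[1,2], I[1,4], I[2,3], I[3,3], I[3,4]. HN layers by μ_θ (5 steps, strictly decreasing):
  μ^(1)=7; μ^(2)=4; μ^(3)=-2; μ^(4)=-5; μ^(5)=-8

((0, 0, 2, 0); (0, 0, 2, 2); (1, 0, 0, 0); (2, 2, 0, 0); (0, 1, 0, 0))


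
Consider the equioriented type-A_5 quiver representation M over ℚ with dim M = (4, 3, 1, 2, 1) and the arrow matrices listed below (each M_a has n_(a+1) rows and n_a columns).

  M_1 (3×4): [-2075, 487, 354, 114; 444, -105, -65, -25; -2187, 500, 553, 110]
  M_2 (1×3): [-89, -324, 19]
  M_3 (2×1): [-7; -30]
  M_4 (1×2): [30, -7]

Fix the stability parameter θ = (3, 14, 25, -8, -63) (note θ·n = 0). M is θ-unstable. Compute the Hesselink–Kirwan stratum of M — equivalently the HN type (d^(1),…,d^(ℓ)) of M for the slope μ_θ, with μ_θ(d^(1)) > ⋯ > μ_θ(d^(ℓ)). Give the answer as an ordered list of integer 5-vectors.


Barcode: M ≅ I[1,1], I[1,2]^2, I[1,4], I[4,5]. HN layers by μ_θ (4 steps, strictly decreasing):
  μ^(1)=14; μ^(2)=31/3; μ^(3)=3; μ^(4)=-71/2

((0, 2, 0, 0, 0); (0, 1, 1, 1, 0); (4, 0, 0, 0, 0); (0, 0, 0, 1, 1))


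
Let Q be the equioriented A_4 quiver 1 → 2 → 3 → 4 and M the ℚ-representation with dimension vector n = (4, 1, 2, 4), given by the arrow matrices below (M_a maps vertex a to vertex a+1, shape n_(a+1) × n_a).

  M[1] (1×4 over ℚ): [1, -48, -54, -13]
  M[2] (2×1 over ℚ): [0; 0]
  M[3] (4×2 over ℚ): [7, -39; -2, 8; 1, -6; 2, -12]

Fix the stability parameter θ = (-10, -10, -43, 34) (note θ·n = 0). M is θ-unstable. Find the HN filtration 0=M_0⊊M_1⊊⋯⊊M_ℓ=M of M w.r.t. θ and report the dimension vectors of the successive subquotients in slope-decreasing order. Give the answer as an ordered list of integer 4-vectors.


Interval decomposition of M: I[1,1]^3, I[1,2], I[3,4]^2, I[4,4]^2.
HN type (ℓ=3): μ^(1)=34; μ^(2)=-10; μ^(3)=-43

((0, 0, 0, 4); (4, 1, 0, 0); (0, 0, 2, 0))


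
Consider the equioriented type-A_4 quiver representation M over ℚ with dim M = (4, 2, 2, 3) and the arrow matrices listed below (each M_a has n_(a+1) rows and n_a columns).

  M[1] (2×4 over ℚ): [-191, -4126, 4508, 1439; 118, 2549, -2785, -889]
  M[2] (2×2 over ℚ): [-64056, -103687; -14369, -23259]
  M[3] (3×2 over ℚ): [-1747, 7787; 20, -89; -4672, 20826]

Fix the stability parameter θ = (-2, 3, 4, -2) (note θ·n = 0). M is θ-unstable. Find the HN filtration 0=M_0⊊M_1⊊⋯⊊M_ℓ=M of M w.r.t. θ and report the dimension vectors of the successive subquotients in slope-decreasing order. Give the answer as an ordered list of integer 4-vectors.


Via rank(M_{q-1}∘⋯∘M_p): M ≅ I[1,1]^2, I[1,4]^2, I[4,4].
μ_θ-semistable layers: μ^(1)=5/3; μ^(2)=-2

((0, 2, 2, 2); (4, 0, 0, 1))


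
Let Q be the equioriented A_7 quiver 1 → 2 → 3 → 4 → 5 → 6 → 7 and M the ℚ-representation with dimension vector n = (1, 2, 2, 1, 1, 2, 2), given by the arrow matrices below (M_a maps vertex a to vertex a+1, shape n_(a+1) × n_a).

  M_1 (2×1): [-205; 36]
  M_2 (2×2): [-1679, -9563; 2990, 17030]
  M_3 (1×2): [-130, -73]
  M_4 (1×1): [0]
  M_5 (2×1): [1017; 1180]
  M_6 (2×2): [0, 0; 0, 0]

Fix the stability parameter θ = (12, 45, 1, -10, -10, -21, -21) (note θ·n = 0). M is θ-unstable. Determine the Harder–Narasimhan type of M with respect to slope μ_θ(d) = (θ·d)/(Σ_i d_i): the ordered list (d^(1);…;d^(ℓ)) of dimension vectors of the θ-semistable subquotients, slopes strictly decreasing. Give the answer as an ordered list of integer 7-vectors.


Interval decomposition of M: I[1,3], I[2,2], I[3,4], I[5,6], I[6,6], I[7,7]^2.
HN type (ℓ=6): μ^(1)=45; μ^(2)=23; μ^(3)=12; μ^(4)=-9/2; μ^(5)=-31/2; μ^(6)=-21

((0, 1, 0, 0, 0, 0, 0); (0, 1, 1, 0, 0, 0, 0); (1, 0, 0, 0, 0, 0, 0); (0, 0, 1, 1, 0, 0, 0); (0, 0, 0, 0, 1, 1, 0); (0, 0, 0, 0, 0, 1, 2))


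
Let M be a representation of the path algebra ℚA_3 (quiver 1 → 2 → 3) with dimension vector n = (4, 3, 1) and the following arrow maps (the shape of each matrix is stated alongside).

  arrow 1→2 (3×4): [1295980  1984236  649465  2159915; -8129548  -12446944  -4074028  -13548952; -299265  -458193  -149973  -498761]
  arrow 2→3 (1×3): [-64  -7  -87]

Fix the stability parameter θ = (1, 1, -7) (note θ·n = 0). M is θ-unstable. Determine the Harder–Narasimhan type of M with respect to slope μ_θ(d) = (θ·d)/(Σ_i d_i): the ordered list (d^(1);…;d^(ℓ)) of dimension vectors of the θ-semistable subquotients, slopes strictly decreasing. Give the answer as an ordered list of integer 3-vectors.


Via rank(M_{q-1}∘⋯∘M_p): M ≅ I[1,1], I[1,2]^2, I[1,3].
μ_θ-semistable layers: μ^(1)=1; μ^(2)=-5/3

((3, 2, 0); (1, 1, 1))


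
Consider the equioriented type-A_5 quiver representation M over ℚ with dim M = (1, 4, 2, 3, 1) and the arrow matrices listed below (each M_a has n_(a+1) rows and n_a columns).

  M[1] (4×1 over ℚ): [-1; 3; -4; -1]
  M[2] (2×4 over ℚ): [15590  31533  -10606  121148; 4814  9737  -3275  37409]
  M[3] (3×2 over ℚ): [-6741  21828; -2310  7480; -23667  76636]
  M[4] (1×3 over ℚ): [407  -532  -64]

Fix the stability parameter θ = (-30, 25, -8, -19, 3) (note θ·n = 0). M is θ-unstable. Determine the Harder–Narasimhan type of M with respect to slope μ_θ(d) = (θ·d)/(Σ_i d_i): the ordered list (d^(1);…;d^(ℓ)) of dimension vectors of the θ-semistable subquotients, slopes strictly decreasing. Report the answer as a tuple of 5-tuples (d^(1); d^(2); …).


Interval decomposition of M: I[1,5], I[2,2]^2, I[2,3], I[4,4]^2.
HN type (ℓ=6): μ^(1)=25; μ^(2)=17/2; μ^(3)=3; μ^(4)=-2/3; μ^(5)=-19; μ^(6)=-30

((0, 2, 0, 0, 0); (0, 1, 1, 0, 0); (0, 0, 0, 0, 1); (0, 1, 1, 1, 0); (0, 0, 0, 2, 0); (1, 0, 0, 0, 0))


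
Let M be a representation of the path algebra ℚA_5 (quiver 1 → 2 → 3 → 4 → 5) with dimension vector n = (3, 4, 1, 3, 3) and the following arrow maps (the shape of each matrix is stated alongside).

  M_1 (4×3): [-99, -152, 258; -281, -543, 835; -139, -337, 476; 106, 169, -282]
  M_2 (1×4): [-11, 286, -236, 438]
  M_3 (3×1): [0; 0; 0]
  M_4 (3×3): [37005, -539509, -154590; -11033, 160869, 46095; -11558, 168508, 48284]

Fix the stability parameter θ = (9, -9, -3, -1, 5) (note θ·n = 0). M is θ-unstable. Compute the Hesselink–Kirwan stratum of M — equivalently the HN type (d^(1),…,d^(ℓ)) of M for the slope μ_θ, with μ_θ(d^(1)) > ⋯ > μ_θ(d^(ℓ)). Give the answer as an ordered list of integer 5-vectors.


Via rank(M_{q-1}∘⋯∘M_p): M ≅ I[1,2]^2, I[1,3], I[2,2], I[4,5]^3.
μ_θ-semistable layers: μ^(1)=5; μ^(2)=0; μ^(3)=-1; μ^(4)=-9

((0, 0, 0, 0, 3); (2, 2, 0, 0, 0); (1, 1, 1, 3, 0); (0, 1, 0, 0, 0))


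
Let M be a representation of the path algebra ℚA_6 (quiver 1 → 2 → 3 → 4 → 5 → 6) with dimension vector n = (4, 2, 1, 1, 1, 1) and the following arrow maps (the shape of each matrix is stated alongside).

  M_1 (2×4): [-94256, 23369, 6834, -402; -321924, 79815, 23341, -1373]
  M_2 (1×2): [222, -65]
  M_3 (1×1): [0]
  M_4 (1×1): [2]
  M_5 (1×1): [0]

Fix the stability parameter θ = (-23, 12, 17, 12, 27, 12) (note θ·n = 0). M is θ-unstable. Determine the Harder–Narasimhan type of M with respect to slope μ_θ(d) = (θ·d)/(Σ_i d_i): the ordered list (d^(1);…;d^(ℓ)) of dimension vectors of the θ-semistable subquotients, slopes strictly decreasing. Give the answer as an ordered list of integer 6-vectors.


Via rank(M_{q-1}∘⋯∘M_p): M ≅ I[1,1]^2, I[1,2], I[1,3], I[4,5], I[6,6].
μ_θ-semistable layers: μ^(1)=27; μ^(2)=17; μ^(3)=12; μ^(4)=-23

((0, 0, 0, 0, 1, 0); (0, 0, 1, 0, 0, 0); (0, 2, 0, 1, 0, 1); (4, 0, 0, 0, 0, 0))


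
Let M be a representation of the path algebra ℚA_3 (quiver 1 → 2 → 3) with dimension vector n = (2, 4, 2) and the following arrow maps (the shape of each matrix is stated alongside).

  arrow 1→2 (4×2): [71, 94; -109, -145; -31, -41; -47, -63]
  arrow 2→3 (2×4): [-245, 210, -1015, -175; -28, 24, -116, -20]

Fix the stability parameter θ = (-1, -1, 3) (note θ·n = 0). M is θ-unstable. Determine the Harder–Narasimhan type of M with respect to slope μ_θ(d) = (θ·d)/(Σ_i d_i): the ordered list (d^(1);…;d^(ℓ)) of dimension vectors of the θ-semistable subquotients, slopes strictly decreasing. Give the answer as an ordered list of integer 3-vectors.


Barcode: M ≅ I[1,2], I[1,3], I[2,2]^2, I[3,3]. HN layers by μ_θ (2 steps, strictly decreasing):
  μ^(1)=3; μ^(2)=-1

((0, 0, 2); (2, 4, 0))


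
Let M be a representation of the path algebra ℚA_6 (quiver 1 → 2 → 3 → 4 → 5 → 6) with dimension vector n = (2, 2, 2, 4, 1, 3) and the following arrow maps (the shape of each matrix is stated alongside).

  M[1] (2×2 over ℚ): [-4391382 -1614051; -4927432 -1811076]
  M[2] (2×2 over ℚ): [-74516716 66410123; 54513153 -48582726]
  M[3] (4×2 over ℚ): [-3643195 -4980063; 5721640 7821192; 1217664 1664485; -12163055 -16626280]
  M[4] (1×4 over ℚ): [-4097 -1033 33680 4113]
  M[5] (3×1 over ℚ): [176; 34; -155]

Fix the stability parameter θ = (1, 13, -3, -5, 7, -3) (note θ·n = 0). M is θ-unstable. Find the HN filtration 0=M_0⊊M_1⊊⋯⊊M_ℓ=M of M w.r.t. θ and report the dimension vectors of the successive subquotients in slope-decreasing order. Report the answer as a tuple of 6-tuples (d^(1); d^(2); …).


Interval decomposition of M: I[1,1], I[1,6], I[2,4], I[4,4]^2, I[6,6]^2.
HN type (ℓ=5): μ^(1)=2; μ^(2)=5/3; μ^(3)=1; μ^(4)=-3; μ^(5)=-5

((0, 0, 0, 0, 1, 1); (0, 2, 2, 2, 0, 0); (2, 0, 0, 0, 0, 0); (0, 0, 0, 0, 0, 2); (0, 0, 0, 2, 0, 0))


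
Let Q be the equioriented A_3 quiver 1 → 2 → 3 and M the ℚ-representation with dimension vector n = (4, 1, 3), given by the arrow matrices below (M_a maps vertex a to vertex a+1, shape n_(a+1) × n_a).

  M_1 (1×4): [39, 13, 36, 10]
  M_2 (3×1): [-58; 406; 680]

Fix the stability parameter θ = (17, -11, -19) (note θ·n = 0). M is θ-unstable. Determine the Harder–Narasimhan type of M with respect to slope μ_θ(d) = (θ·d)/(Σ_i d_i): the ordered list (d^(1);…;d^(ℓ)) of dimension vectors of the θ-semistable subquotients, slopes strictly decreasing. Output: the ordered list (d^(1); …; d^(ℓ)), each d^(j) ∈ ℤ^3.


Interval decomposition of M: I[1,1]^3, I[1,3], I[3,3]^2.
HN type (ℓ=3): μ^(1)=17; μ^(2)=-13/3; μ^(3)=-19

((3, 0, 0); (1, 1, 1); (0, 0, 2))


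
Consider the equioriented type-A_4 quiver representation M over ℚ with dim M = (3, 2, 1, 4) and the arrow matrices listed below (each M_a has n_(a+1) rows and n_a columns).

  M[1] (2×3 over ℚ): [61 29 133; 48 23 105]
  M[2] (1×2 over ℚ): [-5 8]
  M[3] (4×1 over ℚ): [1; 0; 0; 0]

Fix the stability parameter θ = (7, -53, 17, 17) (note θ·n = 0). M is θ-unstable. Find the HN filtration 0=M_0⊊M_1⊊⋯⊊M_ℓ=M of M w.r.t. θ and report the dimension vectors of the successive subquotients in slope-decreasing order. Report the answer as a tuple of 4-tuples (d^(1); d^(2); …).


Barcode: M ≅ I[1,1], I[1,2], I[1,4], I[4,4]^3. HN layers by μ_θ (3 steps, strictly decreasing):
  μ^(1)=17; μ^(2)=7; μ^(3)=-23

((0, 0, 1, 4); (1, 0, 0, 0); (2, 2, 0, 0))


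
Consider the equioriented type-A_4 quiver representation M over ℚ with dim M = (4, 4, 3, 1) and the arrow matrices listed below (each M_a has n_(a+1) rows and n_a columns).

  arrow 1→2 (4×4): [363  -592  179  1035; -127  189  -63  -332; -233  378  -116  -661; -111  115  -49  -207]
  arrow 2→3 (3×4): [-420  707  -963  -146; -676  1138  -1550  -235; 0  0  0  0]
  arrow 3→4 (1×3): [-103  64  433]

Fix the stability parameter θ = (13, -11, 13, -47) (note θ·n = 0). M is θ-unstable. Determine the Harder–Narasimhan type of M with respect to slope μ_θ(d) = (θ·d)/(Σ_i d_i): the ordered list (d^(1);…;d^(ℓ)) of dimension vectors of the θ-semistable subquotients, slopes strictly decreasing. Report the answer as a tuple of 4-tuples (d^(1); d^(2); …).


Interval decomposition of M: I[1,2]^2, I[1,3], I[1,4], I[3,3].
HN type (ℓ=3): μ^(1)=13; μ^(2)=1; μ^(3)=-8

((0, 0, 2, 0); (3, 3, 0, 0); (1, 1, 1, 1))


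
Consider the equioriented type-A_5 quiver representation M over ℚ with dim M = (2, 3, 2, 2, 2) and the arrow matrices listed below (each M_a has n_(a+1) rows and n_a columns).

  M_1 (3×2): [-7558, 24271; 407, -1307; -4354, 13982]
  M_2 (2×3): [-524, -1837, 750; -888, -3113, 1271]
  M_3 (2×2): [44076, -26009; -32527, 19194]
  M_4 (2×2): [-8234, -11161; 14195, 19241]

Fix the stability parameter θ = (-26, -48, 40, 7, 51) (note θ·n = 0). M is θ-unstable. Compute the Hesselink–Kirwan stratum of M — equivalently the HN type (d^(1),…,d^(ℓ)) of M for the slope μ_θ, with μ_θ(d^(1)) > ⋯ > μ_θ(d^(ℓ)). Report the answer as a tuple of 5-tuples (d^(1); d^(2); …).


Barcode: M ≅ I[1,2], I[1,5], I[2,5]. HN layers by μ_θ (4 steps, strictly decreasing):
  μ^(1)=51; μ^(2)=47/2; μ^(3)=-37; μ^(4)=-48

((0, 0, 0, 0, 2); (0, 0, 2, 2, 0); (2, 2, 0, 0, 0); (0, 1, 0, 0, 0))


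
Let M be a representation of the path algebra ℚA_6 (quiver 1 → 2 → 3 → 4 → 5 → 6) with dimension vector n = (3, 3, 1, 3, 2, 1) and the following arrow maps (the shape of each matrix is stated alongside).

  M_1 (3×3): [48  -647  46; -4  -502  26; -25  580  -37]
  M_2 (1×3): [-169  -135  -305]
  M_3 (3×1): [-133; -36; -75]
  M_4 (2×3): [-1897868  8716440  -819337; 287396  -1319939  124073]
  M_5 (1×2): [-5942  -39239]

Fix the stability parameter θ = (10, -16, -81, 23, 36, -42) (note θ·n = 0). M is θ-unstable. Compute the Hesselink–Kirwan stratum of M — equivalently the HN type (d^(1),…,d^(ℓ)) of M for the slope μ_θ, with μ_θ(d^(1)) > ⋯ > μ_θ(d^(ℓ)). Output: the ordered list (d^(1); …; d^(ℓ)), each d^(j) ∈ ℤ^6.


Interval decomposition of M: I[1,2]^2, I[1,6], I[4,4], I[4,5].
HN type (ℓ=5): μ^(1)=36; μ^(2)=23; μ^(3)=17/3; μ^(4)=-3; μ^(5)=-29

((0, 0, 0, 0, 1, 0); (0, 0, 0, 2, 0, 0); (0, 0, 0, 1, 1, 1); (2, 2, 0, 0, 0, 0); (1, 1, 1, 0, 0, 0))


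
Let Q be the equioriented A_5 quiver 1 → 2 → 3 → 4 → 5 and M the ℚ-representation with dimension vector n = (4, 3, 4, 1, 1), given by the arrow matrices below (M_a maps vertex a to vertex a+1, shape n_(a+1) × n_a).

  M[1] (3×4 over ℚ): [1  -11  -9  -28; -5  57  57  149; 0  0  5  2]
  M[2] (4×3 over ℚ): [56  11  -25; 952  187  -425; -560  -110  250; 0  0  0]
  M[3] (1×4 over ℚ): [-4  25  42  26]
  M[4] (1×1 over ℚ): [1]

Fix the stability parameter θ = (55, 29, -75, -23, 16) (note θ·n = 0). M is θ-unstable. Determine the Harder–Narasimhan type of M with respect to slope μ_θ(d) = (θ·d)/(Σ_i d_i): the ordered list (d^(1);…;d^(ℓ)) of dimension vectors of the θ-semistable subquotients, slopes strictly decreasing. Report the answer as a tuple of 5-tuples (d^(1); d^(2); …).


Barcode: M ≅ I[1,1], I[1,2]^2, I[1,5], I[3,3]^3. HN layers by μ_θ (5 steps, strictly decreasing):
  μ^(1)=55; μ^(2)=42; μ^(3)=16; μ^(4)=-7/2; μ^(5)=-75

((1, 0, 0, 0, 0); (2, 2, 0, 0, 0); (0, 0, 0, 0, 1); (1, 1, 1, 1, 0); (0, 0, 3, 0, 0))


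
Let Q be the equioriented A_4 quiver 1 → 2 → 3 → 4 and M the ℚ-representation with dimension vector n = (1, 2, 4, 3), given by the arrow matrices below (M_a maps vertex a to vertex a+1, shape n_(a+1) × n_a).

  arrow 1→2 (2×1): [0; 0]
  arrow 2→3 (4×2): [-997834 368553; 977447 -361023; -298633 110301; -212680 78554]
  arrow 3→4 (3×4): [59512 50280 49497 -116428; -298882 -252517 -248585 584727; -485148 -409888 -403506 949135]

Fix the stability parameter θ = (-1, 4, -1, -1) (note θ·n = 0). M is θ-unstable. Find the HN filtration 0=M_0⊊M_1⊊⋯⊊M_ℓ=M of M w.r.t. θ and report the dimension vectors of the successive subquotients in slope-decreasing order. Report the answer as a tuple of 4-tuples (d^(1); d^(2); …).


Interval decomposition of M: I[1,1], I[2,4]^2, I[3,3], I[3,4].
HN type (ℓ=2): μ^(1)=2/3; μ^(2)=-1

((0, 2, 2, 2); (1, 0, 2, 1))


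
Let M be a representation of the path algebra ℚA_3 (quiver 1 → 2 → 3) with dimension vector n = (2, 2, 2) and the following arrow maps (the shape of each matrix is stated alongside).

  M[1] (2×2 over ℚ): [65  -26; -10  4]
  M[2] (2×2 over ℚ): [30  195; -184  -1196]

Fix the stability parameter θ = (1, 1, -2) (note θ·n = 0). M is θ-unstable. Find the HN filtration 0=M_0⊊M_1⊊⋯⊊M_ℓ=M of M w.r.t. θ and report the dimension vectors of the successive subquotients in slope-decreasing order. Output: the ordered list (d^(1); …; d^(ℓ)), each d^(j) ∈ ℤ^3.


Barcode: M ≅ I[1,1], I[1,2], I[2,3], I[3,3]. HN layers by μ_θ (3 steps, strictly decreasing):
  μ^(1)=1; μ^(2)=-1/2; μ^(3)=-2

((2, 1, 0); (0, 1, 1); (0, 0, 1))


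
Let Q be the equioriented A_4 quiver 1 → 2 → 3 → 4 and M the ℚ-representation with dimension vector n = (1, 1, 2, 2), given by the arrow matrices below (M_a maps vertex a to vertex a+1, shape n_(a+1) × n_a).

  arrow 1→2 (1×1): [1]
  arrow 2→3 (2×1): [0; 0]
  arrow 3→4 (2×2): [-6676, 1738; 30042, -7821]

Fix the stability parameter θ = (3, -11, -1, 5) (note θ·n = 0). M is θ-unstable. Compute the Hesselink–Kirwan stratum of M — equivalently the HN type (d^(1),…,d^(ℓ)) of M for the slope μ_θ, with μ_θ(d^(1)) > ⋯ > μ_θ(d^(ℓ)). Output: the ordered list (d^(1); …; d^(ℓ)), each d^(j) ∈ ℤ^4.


Interval decomposition of M: I[1,2], I[3,3], I[3,4], I[4,4].
HN type (ℓ=3): μ^(1)=5; μ^(2)=-1; μ^(3)=-4

((0, 0, 0, 2); (0, 0, 2, 0); (1, 1, 0, 0))


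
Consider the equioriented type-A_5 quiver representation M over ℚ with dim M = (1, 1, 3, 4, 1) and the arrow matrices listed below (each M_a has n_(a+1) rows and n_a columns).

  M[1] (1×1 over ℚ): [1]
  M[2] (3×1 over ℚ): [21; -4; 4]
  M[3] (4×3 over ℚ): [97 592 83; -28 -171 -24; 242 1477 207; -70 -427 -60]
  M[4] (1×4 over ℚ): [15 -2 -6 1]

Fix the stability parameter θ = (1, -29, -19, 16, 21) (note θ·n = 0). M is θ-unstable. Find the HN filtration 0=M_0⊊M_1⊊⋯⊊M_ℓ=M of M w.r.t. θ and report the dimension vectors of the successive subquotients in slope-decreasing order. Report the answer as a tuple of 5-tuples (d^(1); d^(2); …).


Barcode: M ≅ I[1,5], I[3,4]^2, I[4,4]. HN layers by μ_θ (4 steps, strictly decreasing):
  μ^(1)=21; μ^(2)=16; μ^(3)=-47/3; μ^(4)=-19

((0, 0, 0, 0, 1); (0, 0, 0, 4, 0); (1, 1, 1, 0, 0); (0, 0, 2, 0, 0))


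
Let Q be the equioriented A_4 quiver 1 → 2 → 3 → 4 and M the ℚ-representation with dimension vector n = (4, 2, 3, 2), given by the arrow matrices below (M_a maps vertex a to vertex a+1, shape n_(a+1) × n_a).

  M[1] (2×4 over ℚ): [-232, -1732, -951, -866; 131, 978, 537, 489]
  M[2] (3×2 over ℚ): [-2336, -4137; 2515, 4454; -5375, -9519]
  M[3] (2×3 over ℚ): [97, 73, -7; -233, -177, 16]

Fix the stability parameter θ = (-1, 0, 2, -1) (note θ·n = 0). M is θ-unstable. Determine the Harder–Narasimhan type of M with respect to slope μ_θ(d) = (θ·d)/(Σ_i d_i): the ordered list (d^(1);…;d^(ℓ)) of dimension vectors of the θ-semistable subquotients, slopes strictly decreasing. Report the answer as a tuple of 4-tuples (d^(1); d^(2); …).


Barcode: M ≅ I[1,1]^2, I[1,4]^2, I[3,3]. HN layers by μ_θ (4 steps, strictly decreasing):
  μ^(1)=2; μ^(2)=1/2; μ^(3)=0; μ^(4)=-1

((0, 0, 1, 0); (0, 0, 2, 2); (0, 2, 0, 0); (4, 0, 0, 0))


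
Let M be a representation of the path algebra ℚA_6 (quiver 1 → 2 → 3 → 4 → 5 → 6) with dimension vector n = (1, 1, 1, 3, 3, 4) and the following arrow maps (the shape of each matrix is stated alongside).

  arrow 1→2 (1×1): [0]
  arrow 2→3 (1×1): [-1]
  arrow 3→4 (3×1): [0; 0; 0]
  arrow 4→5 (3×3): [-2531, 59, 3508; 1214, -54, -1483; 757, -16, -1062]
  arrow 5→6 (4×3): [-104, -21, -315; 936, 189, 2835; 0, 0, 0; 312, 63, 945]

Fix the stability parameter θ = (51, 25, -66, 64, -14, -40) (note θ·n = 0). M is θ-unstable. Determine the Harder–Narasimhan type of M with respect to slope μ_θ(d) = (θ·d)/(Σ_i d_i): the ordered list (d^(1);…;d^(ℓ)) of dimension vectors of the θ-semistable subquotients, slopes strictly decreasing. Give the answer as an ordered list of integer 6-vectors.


Via rank(M_{q-1}∘⋯∘M_p): M ≅ I[1,1], I[2,3], I[4,5]^2, I[4,6], I[6,6]^3.
μ_θ-semistable layers: μ^(1)=51; μ^(2)=25; μ^(3)=10/3; μ^(4)=-41/2; μ^(5)=-40

((1, 0, 0, 0, 0, 0); (0, 0, 0, 2, 2, 0); (0, 0, 0, 1, 1, 1); (0, 1, 1, 0, 0, 0); (0, 0, 0, 0, 0, 3))


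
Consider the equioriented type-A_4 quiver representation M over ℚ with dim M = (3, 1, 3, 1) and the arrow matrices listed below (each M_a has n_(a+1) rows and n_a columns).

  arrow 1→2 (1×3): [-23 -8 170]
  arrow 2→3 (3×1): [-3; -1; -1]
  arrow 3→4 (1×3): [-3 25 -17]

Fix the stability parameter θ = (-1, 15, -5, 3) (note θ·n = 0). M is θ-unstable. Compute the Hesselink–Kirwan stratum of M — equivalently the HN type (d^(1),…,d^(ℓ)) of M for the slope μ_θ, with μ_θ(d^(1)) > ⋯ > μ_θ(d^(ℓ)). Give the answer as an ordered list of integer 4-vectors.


Barcode: M ≅ I[1,1]^2, I[1,4], I[3,3]^2. HN layers by μ_θ (3 steps, strictly decreasing):
  μ^(1)=13/3; μ^(2)=-1; μ^(3)=-5

((0, 1, 1, 1); (3, 0, 0, 0); (0, 0, 2, 0))


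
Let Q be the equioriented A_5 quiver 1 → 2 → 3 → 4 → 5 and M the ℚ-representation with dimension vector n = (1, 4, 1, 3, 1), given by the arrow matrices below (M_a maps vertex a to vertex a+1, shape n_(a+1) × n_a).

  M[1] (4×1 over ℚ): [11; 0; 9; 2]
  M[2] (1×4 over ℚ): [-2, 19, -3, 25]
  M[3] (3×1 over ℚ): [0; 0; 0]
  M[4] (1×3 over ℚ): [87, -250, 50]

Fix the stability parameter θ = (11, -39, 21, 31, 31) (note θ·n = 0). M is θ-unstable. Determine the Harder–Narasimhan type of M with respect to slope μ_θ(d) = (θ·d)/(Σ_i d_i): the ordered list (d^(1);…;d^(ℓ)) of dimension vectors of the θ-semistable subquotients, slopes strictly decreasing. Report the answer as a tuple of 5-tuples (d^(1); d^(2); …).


Via rank(M_{q-1}∘⋯∘M_p): M ≅ I[1,3], I[2,2]^3, I[4,4]^2, I[4,5].
μ_θ-semistable layers: μ^(1)=31; μ^(2)=21; μ^(3)=-14; μ^(4)=-39

((0, 0, 0, 3, 1); (0, 0, 1, 0, 0); (1, 1, 0, 0, 0); (0, 3, 0, 0, 0))


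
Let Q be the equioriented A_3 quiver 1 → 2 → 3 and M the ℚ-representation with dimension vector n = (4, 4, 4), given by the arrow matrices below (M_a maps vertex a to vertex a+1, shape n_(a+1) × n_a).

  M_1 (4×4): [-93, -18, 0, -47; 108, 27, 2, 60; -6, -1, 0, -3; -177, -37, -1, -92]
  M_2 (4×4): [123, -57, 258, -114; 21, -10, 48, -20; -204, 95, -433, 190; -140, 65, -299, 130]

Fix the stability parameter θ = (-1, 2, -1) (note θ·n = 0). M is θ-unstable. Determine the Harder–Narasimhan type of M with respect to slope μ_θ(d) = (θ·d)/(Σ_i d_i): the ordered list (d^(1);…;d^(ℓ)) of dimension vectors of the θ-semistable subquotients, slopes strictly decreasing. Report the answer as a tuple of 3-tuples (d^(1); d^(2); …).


Barcode: M ≅ I[1,2], I[1,3]^3, I[3,3]. HN layers by μ_θ (3 steps, strictly decreasing):
  μ^(1)=2; μ^(2)=1/2; μ^(3)=-1

((0, 1, 0); (0, 3, 3); (4, 0, 1))


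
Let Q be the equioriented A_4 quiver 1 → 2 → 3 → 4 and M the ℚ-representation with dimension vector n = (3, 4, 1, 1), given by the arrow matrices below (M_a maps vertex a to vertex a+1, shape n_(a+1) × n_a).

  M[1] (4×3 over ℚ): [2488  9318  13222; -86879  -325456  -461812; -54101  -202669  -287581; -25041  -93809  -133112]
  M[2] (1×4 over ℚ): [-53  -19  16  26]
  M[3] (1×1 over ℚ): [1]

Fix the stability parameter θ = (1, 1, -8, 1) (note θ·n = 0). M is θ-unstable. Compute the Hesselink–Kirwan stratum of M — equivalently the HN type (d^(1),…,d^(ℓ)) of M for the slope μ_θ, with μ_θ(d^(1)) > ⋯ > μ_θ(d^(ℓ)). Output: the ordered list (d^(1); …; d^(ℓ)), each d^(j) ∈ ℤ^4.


Barcode: M ≅ I[1,2]^2, I[1,4], I[2,2]. HN layers by μ_θ (2 steps, strictly decreasing):
  μ^(1)=1; μ^(2)=-2

((2, 3, 0, 1); (1, 1, 1, 0))


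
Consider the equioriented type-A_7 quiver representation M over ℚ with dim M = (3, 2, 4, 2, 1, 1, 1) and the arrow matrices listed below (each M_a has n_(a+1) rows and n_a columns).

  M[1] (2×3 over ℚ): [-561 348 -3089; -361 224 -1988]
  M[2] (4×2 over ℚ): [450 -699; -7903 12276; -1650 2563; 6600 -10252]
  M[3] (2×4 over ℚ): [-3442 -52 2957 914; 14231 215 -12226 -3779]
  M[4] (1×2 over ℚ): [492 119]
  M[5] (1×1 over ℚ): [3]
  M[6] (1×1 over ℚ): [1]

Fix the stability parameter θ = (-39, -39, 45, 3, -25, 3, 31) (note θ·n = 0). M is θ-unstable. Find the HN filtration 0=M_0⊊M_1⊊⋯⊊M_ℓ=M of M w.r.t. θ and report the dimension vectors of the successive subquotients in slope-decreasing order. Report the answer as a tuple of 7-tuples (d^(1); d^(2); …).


Barcode: M ≅ I[1,1], I[1,4], I[1,7], I[3,3]^2. HN layers by μ_θ (5 steps, strictly decreasing):
  μ^(1)=45; μ^(2)=31; μ^(3)=24; μ^(4)=13/2; μ^(5)=-39

((0, 0, 2, 0, 0, 0, 0); (0, 0, 0, 0, 0, 0, 1); (0, 0, 1, 1, 0, 0, 0); (0, 0, 1, 1, 1, 1, 0); (3, 2, 0, 0, 0, 0, 0))


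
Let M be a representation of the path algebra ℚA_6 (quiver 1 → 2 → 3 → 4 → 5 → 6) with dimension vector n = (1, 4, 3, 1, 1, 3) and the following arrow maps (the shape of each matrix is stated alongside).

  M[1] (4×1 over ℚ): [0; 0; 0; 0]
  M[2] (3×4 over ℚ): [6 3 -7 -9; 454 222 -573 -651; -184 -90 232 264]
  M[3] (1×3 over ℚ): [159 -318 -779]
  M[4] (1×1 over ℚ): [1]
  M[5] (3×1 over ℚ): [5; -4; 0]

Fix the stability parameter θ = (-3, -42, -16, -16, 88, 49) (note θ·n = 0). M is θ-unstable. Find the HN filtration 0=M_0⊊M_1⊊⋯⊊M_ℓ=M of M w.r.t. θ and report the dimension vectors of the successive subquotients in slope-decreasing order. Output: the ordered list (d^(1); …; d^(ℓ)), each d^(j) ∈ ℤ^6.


Interval decomposition of M: I[1,1], I[2,2]^2, I[2,3], I[2,6], I[3,3], I[6,6]^2.
HN type (ℓ=5): μ^(1)=137/2; μ^(2)=49; μ^(3)=-3; μ^(4)=-16; μ^(5)=-42

((0, 0, 0, 0, 1, 1); (0, 0, 0, 0, 0, 2); (1, 0, 0, 0, 0, 0); (0, 0, 3, 1, 0, 0); (0, 4, 0, 0, 0, 0))


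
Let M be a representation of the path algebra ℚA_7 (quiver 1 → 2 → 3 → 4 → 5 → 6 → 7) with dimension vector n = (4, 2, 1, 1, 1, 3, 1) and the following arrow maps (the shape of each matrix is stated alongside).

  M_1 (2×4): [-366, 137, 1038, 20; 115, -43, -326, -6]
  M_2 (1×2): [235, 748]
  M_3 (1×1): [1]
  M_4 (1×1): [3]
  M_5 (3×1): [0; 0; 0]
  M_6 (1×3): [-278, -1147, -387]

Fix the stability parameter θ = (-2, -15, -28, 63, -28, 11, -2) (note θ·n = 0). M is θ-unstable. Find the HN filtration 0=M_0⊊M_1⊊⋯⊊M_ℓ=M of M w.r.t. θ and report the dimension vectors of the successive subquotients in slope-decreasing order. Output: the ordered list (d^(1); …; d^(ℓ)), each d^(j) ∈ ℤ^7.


Interval decomposition of M: I[1,1]^2, I[1,2], I[1,5], I[6,6]^2, I[6,7].
HN type (ℓ=6): μ^(1)=35/2; μ^(2)=11; μ^(3)=9/2; μ^(4)=-2; μ^(5)=-17/2; μ^(6)=-15

((0, 0, 0, 1, 1, 0, 0); (0, 0, 0, 0, 0, 2, 0); (0, 0, 0, 0, 0, 1, 1); (2, 0, 0, 0, 0, 0, 0); (1, 1, 0, 0, 0, 0, 0); (1, 1, 1, 0, 0, 0, 0))
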